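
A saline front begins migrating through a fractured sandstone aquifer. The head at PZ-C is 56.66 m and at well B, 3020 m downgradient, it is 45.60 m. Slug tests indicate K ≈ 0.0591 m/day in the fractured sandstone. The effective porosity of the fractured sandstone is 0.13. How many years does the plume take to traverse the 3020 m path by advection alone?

Hydraulic gradient i = (56.66 − 45.60) / 3020 = 11.06 / 3020 = 0.003662.
Darcy flux q = K · i = 0.05910 × 0.003662 = 0.0002164 m/day.
Seepage velocity v = q / n_e = 0.0002164 / 0.13 = 0.001665 m/day.
Travel time t = L / v = 3020 / 0.001665 = 1.814e+06 days = 4966 years.

4970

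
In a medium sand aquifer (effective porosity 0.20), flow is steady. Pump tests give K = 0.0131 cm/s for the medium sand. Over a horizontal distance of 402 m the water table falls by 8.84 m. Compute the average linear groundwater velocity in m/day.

Convert K: 0.0131 cm/s × 864 = 11.32 m/day.
Hydraulic gradient i = Δh / L = 8.84 / 402 = 0.02199.
Darcy flux q = K · i = 11.32 × 0.02199 = 0.2489 m/day.
Seepage velocity v = q / n_e = 0.2489 / 0.20 = 1.244 m/day.

1.24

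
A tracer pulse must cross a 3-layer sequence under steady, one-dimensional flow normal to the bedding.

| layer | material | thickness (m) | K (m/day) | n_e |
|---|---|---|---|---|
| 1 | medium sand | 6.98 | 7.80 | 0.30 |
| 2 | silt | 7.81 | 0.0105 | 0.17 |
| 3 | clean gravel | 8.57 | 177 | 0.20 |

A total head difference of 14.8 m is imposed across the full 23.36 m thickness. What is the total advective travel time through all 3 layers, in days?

With flow normal to the layers, continuity requires the same specific discharge q through every layer.
Σ(b_i/K_i) = 6.98/7.80 + 7.81/0.0105 + 8.57/177 = 744.8 d.
q = Δh / Σ(b_i/K_i) = 14.8 / 744.8 = 0.01987 m/day.
In each layer the seepage velocity is v_i = q/n_i, so the layer transit time is t_i = b_i·n_i / q:
  layer 1 (medium sand): t_1 = 6.98 × 0.30 / 0.01987 = 105.4 d
  layer 2 (silt): t_2 = 7.81 × 0.17 / 0.01987 = 66.81 d
  layer 3 (clean gravel): t_3 = 8.57 × 0.20 / 0.01987 = 86.25 d
Total t = Σ t_i = 258.4 days.

258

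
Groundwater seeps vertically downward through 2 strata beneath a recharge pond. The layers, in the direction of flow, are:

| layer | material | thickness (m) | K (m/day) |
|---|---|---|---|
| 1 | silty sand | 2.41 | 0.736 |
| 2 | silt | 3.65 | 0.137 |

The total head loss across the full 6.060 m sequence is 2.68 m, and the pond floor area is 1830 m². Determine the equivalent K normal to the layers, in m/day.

Flow is perpendicular to layering, so the layers act in series and the equivalent K is the thickness-weighted harmonic mean.
Total thickness L = 2.41 + 3.65 = 6.060 m.
Σ(b_i/K_i) = 2.41/0.736 + 3.65/0.137 = 29.92 d.
K_eq = L / Σ(b_i/K_i) = 6.060 / 29.92 = 0.2026 m/day.

0.203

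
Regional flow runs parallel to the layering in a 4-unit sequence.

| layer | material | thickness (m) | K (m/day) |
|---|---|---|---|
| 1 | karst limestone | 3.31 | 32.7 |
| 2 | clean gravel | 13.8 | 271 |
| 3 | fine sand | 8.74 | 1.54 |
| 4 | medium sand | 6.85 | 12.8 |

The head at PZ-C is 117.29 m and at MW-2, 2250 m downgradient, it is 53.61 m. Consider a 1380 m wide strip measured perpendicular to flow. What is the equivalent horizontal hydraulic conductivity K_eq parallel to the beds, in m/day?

Flow is parallel to layering, so each bed carries its own Darcy discharge and the transmissivities add.
Σ(K_i·b_i) = 32.7×3.31 + 271×13.8 + 1.54×8.74 + 12.8×6.85 = 3949 m²/day.
Total thickness b = 32.70 m, so K_eq = Σ(K_i·b_i)/b = 120.8 m/day.

121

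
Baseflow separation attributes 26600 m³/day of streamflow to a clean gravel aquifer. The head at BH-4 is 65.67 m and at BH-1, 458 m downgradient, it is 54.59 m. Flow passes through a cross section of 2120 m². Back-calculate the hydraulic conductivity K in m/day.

Hydraulic gradient i = (65.67 − 54.59) / 458 = 11.08 / 458 = 0.02419.
From Q = K·A·i, K = Q / (A·i) = 26600 / (2120 × 0.02419) = 518.6 m/day.

519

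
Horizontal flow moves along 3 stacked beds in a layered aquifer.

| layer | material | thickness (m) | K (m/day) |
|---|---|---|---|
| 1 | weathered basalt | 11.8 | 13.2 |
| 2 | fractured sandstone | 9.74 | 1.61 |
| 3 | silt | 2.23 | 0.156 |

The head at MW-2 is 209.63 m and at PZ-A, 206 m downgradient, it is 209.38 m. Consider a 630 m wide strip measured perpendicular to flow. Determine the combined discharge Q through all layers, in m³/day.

131

Flow is parallel to layering, so each bed carries its own Darcy discharge and the transmissivities add.
Σ(K_i·b_i) = 13.2×11.8 + 1.61×9.74 + 0.156×2.23 = 171.8 m²/day.
Hydraulic gradient i = (209.63 − 209.38) / 206 = 0.25 / 206 = 0.001214.
Q = Σ(K_i·b_i) · W · i = 171.8 × 630 × 0.001214 = 131.3 m³/day.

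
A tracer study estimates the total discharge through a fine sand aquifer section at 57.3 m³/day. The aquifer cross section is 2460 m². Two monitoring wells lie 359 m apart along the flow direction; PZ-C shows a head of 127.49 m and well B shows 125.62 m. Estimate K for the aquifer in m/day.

4.47

Hydraulic gradient i = (127.49 − 125.62) / 359 = 1.87 / 359 = 0.005209.
From Q = K·A·i, K = Q / (A·i) = 57.3 / (2460 × 0.005209) = 4.472 m/day.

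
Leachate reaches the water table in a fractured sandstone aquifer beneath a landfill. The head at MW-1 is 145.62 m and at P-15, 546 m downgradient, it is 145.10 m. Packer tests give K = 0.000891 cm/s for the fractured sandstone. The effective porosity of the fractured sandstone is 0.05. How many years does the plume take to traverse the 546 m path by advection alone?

Convert K: 0.000891 cm/s × 864 = 0.7698 m/day.
Hydraulic gradient i = (145.62 − 145.10) / 546 = 0.52 / 546 = 0.0009524.
Darcy flux q = K · i = 0.7698 × 0.0009524 = 0.0007332 m/day.
Seepage velocity v = q / n_e = 0.0007332 / 0.05 = 0.01466 m/day.
Travel time t = L / v = 546 / 0.01466 = 37236 days = 101.9 years.

102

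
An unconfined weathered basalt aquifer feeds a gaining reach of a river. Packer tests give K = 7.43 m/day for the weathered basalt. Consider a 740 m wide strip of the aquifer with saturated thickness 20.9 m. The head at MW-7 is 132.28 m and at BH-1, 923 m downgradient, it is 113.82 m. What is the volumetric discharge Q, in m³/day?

Cross-sectional area A = 740 × 20.9 = 15466 m².
Hydraulic gradient i = (132.28 − 113.82) / 923 = 18.46 / 923 = 0.02000.
Darcy's law: Q = K · A · i = 7.430 × 15466 × 0.02000 = 2298 m³/day.

2300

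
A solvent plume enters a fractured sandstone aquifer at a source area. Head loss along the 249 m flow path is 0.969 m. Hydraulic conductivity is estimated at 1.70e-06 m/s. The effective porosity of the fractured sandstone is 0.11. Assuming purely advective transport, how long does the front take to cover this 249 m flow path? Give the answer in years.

Convert K: 1.70e-06 m/s × 86400 = 0.1469 m/day.
Hydraulic gradient i = Δh / L = 0.969 / 249 = 0.003892.
Darcy flux q = K · i = 0.1469 × 0.003892 = 0.0005716 m/day.
Seepage velocity v = q / n_e = 0.0005716 / 0.11 = 0.005196 m/day.
Travel time t = L / v = 249 / 0.005196 = 47919 days = 131.2 years.

131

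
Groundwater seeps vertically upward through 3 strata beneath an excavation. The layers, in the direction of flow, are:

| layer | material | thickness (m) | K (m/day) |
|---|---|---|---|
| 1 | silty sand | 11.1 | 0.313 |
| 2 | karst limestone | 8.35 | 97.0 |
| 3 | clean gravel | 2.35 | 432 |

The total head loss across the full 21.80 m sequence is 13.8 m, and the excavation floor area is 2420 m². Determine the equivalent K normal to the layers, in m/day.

0.613

Flow is perpendicular to layering, so the layers act in series and the equivalent K is the thickness-weighted harmonic mean.
Total thickness L = 11.1 + 8.35 + 2.35 = 21.80 m.
Σ(b_i/K_i) = 11.1/0.313 + 8.35/97.0 + 2.35/432 = 35.55 d.
K_eq = L / Σ(b_i/K_i) = 21.80 / 35.55 = 0.6131 m/day.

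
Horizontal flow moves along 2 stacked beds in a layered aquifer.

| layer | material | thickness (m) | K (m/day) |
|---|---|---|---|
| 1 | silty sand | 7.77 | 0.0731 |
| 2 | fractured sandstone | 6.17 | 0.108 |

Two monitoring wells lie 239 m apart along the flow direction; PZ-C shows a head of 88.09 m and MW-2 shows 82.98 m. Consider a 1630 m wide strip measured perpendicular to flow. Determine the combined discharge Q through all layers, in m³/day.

Flow is parallel to layering, so each bed carries its own Darcy discharge and the transmissivities add.
Σ(K_i·b_i) = 0.0731×7.77 + 0.108×6.17 = 1.234 m²/day.
Hydraulic gradient i = (88.09 − 82.98) / 239 = 5.11 / 239 = 0.02138.
Q = Σ(K_i·b_i) · W · i = 1.234 × 1630 × 0.02138 = 43.02 m³/day.

43.0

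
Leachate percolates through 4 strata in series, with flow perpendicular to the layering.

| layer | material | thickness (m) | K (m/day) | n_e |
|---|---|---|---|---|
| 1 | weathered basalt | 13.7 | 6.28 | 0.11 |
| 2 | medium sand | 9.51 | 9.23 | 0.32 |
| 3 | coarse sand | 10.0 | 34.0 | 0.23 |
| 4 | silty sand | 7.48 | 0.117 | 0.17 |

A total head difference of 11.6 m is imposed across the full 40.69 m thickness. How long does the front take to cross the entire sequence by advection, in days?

With flow normal to the layers, continuity requires the same specific discharge q through every layer.
Σ(b_i/K_i) = 13.7/6.28 + 9.51/9.23 + 10.0/34.0 + 7.48/0.117 = 67.44 d.
q = Δh / Σ(b_i/K_i) = 11.6 / 67.44 = 0.1720 m/day.
In each layer the seepage velocity is v_i = q/n_i, so the layer transit time is t_i = b_i·n_i / q:
  layer 1 (weathered basalt): t_1 = 13.7 × 0.11 / 0.1720 = 8.761 d
  layer 2 (medium sand): t_2 = 9.51 × 0.32 / 0.1720 = 17.69 d
  layer 3 (coarse sand): t_3 = 10.0 × 0.23 / 0.1720 = 13.37 d
  layer 4 (silty sand): t_4 = 7.48 × 0.17 / 0.1720 = 7.393 d
Total t = Σ t_i = 47.22 days.

47.2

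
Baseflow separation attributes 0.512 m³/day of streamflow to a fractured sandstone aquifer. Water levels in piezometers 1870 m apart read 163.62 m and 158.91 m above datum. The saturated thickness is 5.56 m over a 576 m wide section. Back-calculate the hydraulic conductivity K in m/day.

0.0635

Cross-sectional area A = 576 × 5.56 = 3203 m².
Hydraulic gradient i = (163.62 − 158.91) / 1870 = 4.71 / 1870 = 0.002519.
From Q = K·A·i, K = Q / (A·i) = 0.512 / (3203 × 0.002519) = 0.06347 m/day.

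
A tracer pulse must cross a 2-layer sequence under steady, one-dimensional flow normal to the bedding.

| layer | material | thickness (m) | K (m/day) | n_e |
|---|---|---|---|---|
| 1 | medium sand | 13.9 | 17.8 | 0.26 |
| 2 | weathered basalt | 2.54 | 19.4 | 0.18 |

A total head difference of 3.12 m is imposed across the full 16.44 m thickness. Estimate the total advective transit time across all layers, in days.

With flow normal to the layers, continuity requires the same specific discharge q through every layer.
Σ(b_i/K_i) = 13.9/17.8 + 2.54/19.4 = 0.9118 d.
q = Δh / Σ(b_i/K_i) = 3.12 / 0.9118 = 3.422 m/day.
In each layer the seepage velocity is v_i = q/n_i, so the layer transit time is t_i = b_i·n_i / q:
  layer 1 (medium sand): t_1 = 13.9 × 0.26 / 3.422 = 1.056 d
  layer 2 (weathered basalt): t_2 = 2.54 × 0.18 / 3.422 = 0.1336 d
Total t = Σ t_i = 1.190 days.

1.19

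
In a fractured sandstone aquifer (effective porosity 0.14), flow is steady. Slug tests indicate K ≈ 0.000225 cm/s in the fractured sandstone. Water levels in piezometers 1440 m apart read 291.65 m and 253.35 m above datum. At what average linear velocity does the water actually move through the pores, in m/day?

0.0369

Convert K: 0.000225 cm/s × 864 = 0.1944 m/day.
Hydraulic gradient i = (291.65 − 253.35) / 1440 = 38.3 / 1440 = 0.02660.
Darcy flux q = K · i = 0.1944 × 0.02660 = 0.005170 m/day.
Seepage velocity v = q / n_e = 0.005170 / 0.14 = 0.03693 m/day.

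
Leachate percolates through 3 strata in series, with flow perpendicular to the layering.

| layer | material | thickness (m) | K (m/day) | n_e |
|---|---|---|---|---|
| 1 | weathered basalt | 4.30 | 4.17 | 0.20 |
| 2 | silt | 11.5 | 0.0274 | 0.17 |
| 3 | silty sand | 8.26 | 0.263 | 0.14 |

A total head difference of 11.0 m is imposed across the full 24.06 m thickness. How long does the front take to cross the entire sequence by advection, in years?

With flow normal to the layers, continuity requires the same specific discharge q through every layer.
Σ(b_i/K_i) = 4.30/4.17 + 11.5/0.0274 + 8.26/0.263 = 452.1 d.
q = Δh / Σ(b_i/K_i) = 11.0 / 452.1 = 0.02433 m/day.
In each layer the seepage velocity is v_i = q/n_i, so the layer transit time is t_i = b_i·n_i / q:
  layer 1 (weathered basalt): t_1 = 4.30 × 0.20 / 0.02433 = 35.35 d
  layer 2 (silt): t_2 = 11.5 × 0.17 / 0.02433 = 80.36 d
  layer 3 (silty sand): t_3 = 8.26 × 0.14 / 0.02433 = 47.53 d
Total t = Σ t_i = 163.2 days = 0.4469 years.

0.447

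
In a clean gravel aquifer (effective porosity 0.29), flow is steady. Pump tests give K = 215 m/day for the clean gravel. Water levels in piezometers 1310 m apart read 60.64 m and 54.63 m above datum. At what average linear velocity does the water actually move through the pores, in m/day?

Hydraulic gradient i = (60.64 − 54.63) / 1310 = 6.01 / 1310 = 0.004588.
Darcy flux q = K · i = 215.0 × 0.004588 = 0.9864 m/day.
Seepage velocity v = q / n_e = 0.9864 / 0.29 = 3.401 m/day.

3.40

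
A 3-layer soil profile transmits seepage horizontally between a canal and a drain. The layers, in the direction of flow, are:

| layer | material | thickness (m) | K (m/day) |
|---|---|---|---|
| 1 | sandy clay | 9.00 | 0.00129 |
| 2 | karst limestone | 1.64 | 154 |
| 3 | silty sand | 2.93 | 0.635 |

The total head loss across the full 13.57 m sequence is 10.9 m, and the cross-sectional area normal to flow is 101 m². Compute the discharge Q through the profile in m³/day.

Flow is perpendicular to layering, so the layers act in series and the equivalent K is the thickness-weighted harmonic mean.
Total thickness L = 9.00 + 1.64 + 2.93 = 13.57 m.
Σ(b_i/K_i) = 9.00/0.00129 + 1.64/154 + 2.93/0.635 = 6981 d.
K_eq = L / Σ(b_i/K_i) = 13.57 / 6981 = 0.001944 m/day.
Q = K_eq · A · (Δh/L) = 0.001944 × 101 × (10.9/13.57) = 0.1577 m³/day.

0.158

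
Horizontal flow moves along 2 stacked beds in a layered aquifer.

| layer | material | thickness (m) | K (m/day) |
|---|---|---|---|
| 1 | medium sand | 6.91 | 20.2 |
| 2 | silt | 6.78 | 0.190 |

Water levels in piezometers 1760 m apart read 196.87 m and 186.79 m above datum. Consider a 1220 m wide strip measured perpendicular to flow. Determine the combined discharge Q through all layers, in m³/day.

984

Flow is parallel to layering, so each bed carries its own Darcy discharge and the transmissivities add.
Σ(K_i·b_i) = 20.2×6.91 + 0.190×6.78 = 140.9 m²/day.
Hydraulic gradient i = (196.87 − 186.79) / 1760 = 10.08 / 1760 = 0.005727.
Q = Σ(K_i·b_i) · W · i = 140.9 × 1220 × 0.005727 = 984.3 m³/day.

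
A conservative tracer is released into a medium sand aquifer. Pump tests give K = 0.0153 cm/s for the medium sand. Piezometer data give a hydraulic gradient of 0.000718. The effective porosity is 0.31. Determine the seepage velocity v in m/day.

Convert K: 0.0153 cm/s × 864 = 13.22 m/day.
Hydraulic gradient i = 0.000718.
Darcy flux q = K · i = 13.22 × 0.0007180 = 0.009491 m/day.
Seepage velocity v = q / n_e = 0.009491 / 0.31 = 0.03062 m/day.

0.0306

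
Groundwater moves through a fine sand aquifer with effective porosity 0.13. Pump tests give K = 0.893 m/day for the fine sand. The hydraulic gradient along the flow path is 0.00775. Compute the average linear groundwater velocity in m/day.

0.0532

Hydraulic gradient i = 0.00775.
Darcy flux q = K · i = 0.8930 × 0.007750 = 0.006921 m/day.
Seepage velocity v = q / n_e = 0.006921 / 0.13 = 0.05324 m/day.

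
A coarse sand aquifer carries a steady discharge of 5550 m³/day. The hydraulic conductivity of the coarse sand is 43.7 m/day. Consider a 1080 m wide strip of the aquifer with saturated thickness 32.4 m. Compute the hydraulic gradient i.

Cross-sectional area A = 1080 × 32.4 = 34992 m².
From Q = K·A·i, i = Q / (K·A) = 5550 / (43.70 × 34992) = 0.003629.

0.00363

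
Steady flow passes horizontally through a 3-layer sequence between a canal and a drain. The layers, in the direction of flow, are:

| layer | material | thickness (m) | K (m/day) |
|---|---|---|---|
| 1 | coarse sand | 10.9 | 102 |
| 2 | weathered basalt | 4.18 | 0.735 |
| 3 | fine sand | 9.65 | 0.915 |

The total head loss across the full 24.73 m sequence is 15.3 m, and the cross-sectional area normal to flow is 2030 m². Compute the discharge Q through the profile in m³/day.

Flow is perpendicular to layering, so the layers act in series and the equivalent K is the thickness-weighted harmonic mean.
Total thickness L = 10.9 + 4.18 + 9.65 = 24.73 m.
Σ(b_i/K_i) = 10.9/102 + 4.18/0.735 + 9.65/0.915 = 16.34 d.
K_eq = L / Σ(b_i/K_i) = 24.73 / 16.34 = 1.513 m/day.
Q = K_eq · A · (Δh/L) = 1.513 × 2030 × (15.3/24.73) = 1901 m³/day.

1900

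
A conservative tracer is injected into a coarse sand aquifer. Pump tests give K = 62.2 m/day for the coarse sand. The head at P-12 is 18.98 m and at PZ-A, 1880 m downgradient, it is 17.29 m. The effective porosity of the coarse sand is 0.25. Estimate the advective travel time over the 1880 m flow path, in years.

Hydraulic gradient i = (18.98 − 17.29) / 1880 = 1.69 / 1880 = 0.0008989.
Darcy flux q = K · i = 62.20 × 0.0008989 = 0.05591 m/day.
Seepage velocity v = q / n_e = 0.05591 / 0.25 = 0.2237 m/day.
Travel time t = L / v = 1880 / 0.2237 = 8406 days = 23.01 years.

23.0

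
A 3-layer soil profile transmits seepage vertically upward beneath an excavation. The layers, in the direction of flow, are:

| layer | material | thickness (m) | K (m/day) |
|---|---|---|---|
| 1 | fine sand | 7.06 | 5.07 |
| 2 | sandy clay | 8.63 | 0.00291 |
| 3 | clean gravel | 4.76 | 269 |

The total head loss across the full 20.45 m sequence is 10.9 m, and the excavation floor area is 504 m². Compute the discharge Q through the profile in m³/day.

Flow is perpendicular to layering, so the layers act in series and the equivalent K is the thickness-weighted harmonic mean.
Total thickness L = 7.06 + 8.63 + 4.76 = 20.45 m.
Σ(b_i/K_i) = 7.06/5.07 + 8.63/0.00291 + 4.76/269 = 2967 d.
K_eq = L / Σ(b_i/K_i) = 20.45 / 2967 = 0.006892 m/day.
Q = K_eq · A · (Δh/L) = 0.006892 × 504 × (10.9/20.45) = 1.852 m³/day.

1.85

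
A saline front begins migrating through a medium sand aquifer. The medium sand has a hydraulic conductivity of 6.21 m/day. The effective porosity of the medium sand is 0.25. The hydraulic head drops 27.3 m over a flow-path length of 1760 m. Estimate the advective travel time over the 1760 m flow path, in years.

12.5

Hydraulic gradient i = Δh / L = 27.3 / 1760 = 0.01551.
Darcy flux q = K · i = 6.210 × 0.01551 = 0.09633 m/day.
Seepage velocity v = q / n_e = 0.09633 / 0.25 = 0.3853 m/day.
Travel time t = L / v = 1760 / 0.3853 = 4568 days = 12.51 years.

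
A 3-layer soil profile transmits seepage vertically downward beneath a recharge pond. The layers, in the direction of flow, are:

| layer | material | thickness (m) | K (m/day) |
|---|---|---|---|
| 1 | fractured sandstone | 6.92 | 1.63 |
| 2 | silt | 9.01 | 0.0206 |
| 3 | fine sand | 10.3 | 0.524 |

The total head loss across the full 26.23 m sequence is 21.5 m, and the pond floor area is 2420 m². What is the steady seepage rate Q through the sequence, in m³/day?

113

Flow is perpendicular to layering, so the layers act in series and the equivalent K is the thickness-weighted harmonic mean.
Total thickness L = 6.92 + 9.01 + 10.3 = 26.23 m.
Σ(b_i/K_i) = 6.92/1.63 + 9.01/0.0206 + 10.3/0.524 = 461.3 d.
K_eq = L / Σ(b_i/K_i) = 26.23 / 461.3 = 0.05686 m/day.
Q = K_eq · A · (Δh/L) = 0.05686 × 2420 × (21.5/26.23) = 112.8 m³/day.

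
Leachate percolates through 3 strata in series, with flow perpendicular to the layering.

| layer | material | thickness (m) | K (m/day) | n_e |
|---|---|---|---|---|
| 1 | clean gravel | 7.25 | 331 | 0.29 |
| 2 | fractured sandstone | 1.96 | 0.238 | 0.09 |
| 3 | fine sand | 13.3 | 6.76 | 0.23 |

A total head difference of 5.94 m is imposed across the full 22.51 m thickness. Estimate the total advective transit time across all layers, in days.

9.19

With flow normal to the layers, continuity requires the same specific discharge q through every layer.
Σ(b_i/K_i) = 7.25/331 + 1.96/0.238 + 13.3/6.76 = 10.22 d.
q = Δh / Σ(b_i/K_i) = 5.94 / 10.22 = 0.5809 m/day.
In each layer the seepage velocity is v_i = q/n_i, so the layer transit time is t_i = b_i·n_i / q:
  layer 1 (clean gravel): t_1 = 7.25 × 0.29 / 0.5809 = 3.619 d
  layer 2 (fractured sandstone): t_2 = 1.96 × 0.09 / 0.5809 = 0.3036 d
  layer 3 (fine sand): t_3 = 13.3 × 0.23 / 0.5809 = 5.266 d
Total t = Σ t_i = 9.188 days.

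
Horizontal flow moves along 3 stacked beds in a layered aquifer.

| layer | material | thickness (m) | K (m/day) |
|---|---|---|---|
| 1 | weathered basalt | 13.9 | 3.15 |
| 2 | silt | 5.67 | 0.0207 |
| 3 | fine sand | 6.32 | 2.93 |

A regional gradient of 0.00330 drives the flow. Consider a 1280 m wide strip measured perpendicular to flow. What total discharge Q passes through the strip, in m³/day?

Flow is parallel to layering, so each bed carries its own Darcy discharge and the transmissivities add.
Σ(K_i·b_i) = 3.15×13.9 + 0.0207×5.67 + 2.93×6.32 = 62.42 m²/day.
Hydraulic gradient i = 0.00330.
Q = Σ(K_i·b_i) · W · i = 62.42 × 1280 × 0.003300 = 263.7 m³/day.

264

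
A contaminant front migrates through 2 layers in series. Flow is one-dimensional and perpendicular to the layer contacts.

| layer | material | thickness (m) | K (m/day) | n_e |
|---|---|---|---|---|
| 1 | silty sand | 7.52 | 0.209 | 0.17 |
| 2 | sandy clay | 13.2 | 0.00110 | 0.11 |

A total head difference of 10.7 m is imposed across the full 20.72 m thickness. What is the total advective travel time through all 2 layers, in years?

With flow normal to the layers, continuity requires the same specific discharge q through every layer.
Σ(b_i/K_i) = 7.52/0.209 + 13.2/0.00110 = 12036 d.
q = Δh / Σ(b_i/K_i) = 10.7 / 12036 = 0.0008890 m/day.
In each layer the seepage velocity is v_i = q/n_i, so the layer transit time is t_i = b_i·n_i / q:
  layer 1 (silty sand): t_1 = 7.52 × 0.17 / 0.0008890 = 1438 d
  layer 2 (sandy clay): t_2 = 13.2 × 0.11 / 0.0008890 = 1633 d
Total t = Σ t_i = 3071 days = 8.409 years.

8.41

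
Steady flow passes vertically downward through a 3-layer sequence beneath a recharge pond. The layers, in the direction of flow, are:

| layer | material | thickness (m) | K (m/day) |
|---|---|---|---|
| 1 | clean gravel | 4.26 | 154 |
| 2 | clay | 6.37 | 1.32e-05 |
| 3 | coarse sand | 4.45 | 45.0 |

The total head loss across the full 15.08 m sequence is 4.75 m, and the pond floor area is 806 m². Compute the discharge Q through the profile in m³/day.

0.00793

Flow is perpendicular to layering, so the layers act in series and the equivalent K is the thickness-weighted harmonic mean.
Total thickness L = 4.26 + 6.37 + 4.45 = 15.08 m.
Σ(b_i/K_i) = 4.26/154 + 6.37/1.32e-05 + 4.45/45.0 = 4.826e+05 d.
K_eq = L / Σ(b_i/K_i) = 15.08 / 4.826e+05 = 3.125e-05 m/day.
Q = K_eq · A · (Δh/L) = 3.125e-05 × 806 × (4.75/15.08) = 0.007933 m³/day.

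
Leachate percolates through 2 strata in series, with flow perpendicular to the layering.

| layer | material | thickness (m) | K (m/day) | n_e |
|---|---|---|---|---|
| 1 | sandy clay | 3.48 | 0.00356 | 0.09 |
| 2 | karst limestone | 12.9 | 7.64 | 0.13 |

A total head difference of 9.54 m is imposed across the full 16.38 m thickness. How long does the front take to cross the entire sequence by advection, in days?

With flow normal to the layers, continuity requires the same specific discharge q through every layer.
Σ(b_i/K_i) = 3.48/0.00356 + 12.9/7.64 = 979.2 d.
q = Δh / Σ(b_i/K_i) = 9.54 / 979.2 = 0.009742 m/day.
In each layer the seepage velocity is v_i = q/n_i, so the layer transit time is t_i = b_i·n_i / q:
  layer 1 (sandy clay): t_1 = 3.48 × 0.09 / 0.009742 = 32.15 d
  layer 2 (karst limestone): t_2 = 12.9 × 0.13 / 0.009742 = 172.1 d
Total t = Σ t_i = 204.3 days.

204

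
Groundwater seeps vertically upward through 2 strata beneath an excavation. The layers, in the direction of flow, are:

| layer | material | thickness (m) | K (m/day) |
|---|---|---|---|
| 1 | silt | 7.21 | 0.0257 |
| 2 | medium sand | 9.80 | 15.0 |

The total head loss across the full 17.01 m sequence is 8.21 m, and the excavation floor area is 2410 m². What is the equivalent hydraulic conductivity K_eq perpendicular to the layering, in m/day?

0.0605

Flow is perpendicular to layering, so the layers act in series and the equivalent K is the thickness-weighted harmonic mean.
Total thickness L = 7.21 + 9.80 = 17.01 m.
Σ(b_i/K_i) = 7.21/0.0257 + 9.80/15.0 = 281.2 d.
K_eq = L / Σ(b_i/K_i) = 17.01 / 281.2 = 0.06049 m/day.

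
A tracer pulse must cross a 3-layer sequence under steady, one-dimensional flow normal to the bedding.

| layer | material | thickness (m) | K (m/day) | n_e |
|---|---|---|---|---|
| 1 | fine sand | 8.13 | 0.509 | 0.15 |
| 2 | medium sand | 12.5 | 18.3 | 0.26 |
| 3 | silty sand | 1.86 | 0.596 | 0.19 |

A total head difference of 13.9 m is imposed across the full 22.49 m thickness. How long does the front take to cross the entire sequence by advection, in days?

With flow normal to the layers, continuity requires the same specific discharge q through every layer.
Σ(b_i/K_i) = 8.13/0.509 + 12.5/18.3 + 1.86/0.596 = 19.78 d.
q = Δh / Σ(b_i/K_i) = 13.9 / 19.78 = 0.7029 m/day.
In each layer the seepage velocity is v_i = q/n_i, so the layer transit time is t_i = b_i·n_i / q:
  layer 1 (fine sand): t_1 = 8.13 × 0.15 / 0.7029 = 1.735 d
  layer 2 (medium sand): t_2 = 12.5 × 0.26 / 0.7029 = 4.624 d
  layer 3 (silty sand): t_3 = 1.86 × 0.19 / 0.7029 = 0.5028 d
Total t = Σ t_i = 6.862 days.

6.86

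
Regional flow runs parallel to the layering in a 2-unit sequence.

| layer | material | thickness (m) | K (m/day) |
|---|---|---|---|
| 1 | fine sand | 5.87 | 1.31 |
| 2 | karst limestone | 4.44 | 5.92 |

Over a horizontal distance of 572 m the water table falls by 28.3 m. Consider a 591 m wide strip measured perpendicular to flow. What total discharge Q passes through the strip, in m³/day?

Flow is parallel to layering, so each bed carries its own Darcy discharge and the transmissivities add.
Σ(K_i·b_i) = 1.31×5.87 + 5.92×4.44 = 33.97 m²/day.
Hydraulic gradient i = Δh / L = 28.3 / 572 = 0.04948.
Q = Σ(K_i·b_i) · W · i = 33.97 × 591 × 0.04948 = 993.4 m³/day.

993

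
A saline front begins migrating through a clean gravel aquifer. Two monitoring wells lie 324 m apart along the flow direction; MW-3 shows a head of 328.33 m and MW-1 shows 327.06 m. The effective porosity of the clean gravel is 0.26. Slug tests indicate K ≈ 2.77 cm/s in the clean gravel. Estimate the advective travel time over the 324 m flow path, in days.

Convert K: 2.77 cm/s × 864 = 2393 m/day.
Hydraulic gradient i = (328.33 − 327.06) / 324 = 1.27 / 324 = 0.003920.
Darcy flux q = K · i = 2393 × 0.003920 = 9.381 m/day.
Seepage velocity v = q / n_e = 9.381 / 0.26 = 36.08 m/day.
Travel time t = L / v = 324 / 36.08 = 8.980 days.

8.98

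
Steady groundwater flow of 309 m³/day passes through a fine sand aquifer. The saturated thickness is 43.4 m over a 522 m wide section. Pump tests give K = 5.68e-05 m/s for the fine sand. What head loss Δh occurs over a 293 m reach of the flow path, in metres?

Convert K: 5.68e-05 m/s × 86400 = 4.908 m/day.
Cross-sectional area A = 522 × 43.4 = 22655 m².
From Q = K·A·i, i = Q / (K·A) = 309 / (4.908 × 22655) = 0.002779.
Head loss Δh = i · L = 0.002779 × 293 = 0.8143 m.

0.814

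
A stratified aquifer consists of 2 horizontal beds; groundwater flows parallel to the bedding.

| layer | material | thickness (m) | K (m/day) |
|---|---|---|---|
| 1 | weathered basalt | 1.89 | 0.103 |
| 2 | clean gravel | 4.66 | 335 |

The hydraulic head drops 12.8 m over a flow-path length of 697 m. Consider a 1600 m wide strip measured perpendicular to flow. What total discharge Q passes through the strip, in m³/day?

45900

Flow is parallel to layering, so each bed carries its own Darcy discharge and the transmissivities add.
Σ(K_i·b_i) = 0.103×1.89 + 335×4.66 = 1561 m²/day.
Hydraulic gradient i = Δh / L = 12.8 / 697 = 0.01836.
Q = Σ(K_i·b_i) · W · i = 1561 × 1600 × 0.01836 = 45876 m³/day.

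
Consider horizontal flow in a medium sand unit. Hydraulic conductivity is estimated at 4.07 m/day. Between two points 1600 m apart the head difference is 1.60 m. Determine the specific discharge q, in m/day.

0.00407

Hydraulic gradient i = Δh / L = 1.60 / 1600 = 0.001000.
Specific discharge q = K · i = 4.070 × 0.001000 = 0.004070 m/day.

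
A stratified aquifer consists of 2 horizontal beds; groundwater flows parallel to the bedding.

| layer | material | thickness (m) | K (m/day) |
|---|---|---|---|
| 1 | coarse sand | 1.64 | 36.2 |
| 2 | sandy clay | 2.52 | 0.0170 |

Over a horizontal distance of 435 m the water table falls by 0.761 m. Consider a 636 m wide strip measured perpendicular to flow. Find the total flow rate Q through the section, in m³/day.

Flow is parallel to layering, so each bed carries its own Darcy discharge and the transmissivities add.
Σ(K_i·b_i) = 36.2×1.64 + 0.0170×2.52 = 59.41 m²/day.
Hydraulic gradient i = Δh / L = 0.761 / 435 = 0.001749.
Q = Σ(K_i·b_i) · W · i = 59.41 × 636 × 0.001749 = 66.10 m³/day.

66.1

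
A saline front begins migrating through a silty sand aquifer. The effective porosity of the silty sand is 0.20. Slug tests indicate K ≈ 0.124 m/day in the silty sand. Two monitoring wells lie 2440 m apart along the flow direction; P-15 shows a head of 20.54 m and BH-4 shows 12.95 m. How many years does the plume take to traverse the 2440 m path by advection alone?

Hydraulic gradient i = (20.54 − 12.95) / 2440 = 7.59 / 2440 = 0.003111.
Darcy flux q = K · i = 0.1240 × 0.003111 = 0.0003857 m/day.
Seepage velocity v = q / n_e = 0.0003857 / 0.20 = 0.001929 m/day.
Travel time t = L / v = 2440 / 0.001929 = 1.265e+06 days = 3464 years.

3460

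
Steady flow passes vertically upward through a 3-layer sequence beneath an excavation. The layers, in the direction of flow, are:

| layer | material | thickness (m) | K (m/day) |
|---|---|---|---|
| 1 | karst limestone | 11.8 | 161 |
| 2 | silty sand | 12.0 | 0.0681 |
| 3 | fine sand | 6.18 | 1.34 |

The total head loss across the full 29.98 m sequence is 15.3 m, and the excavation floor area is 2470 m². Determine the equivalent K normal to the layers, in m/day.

0.166

Flow is perpendicular to layering, so the layers act in series and the equivalent K is the thickness-weighted harmonic mean.
Total thickness L = 11.8 + 12.0 + 6.18 = 29.98 m.
Σ(b_i/K_i) = 11.8/161 + 12.0/0.0681 + 6.18/1.34 = 180.9 d.
K_eq = L / Σ(b_i/K_i) = 29.98 / 180.9 = 0.1657 m/day.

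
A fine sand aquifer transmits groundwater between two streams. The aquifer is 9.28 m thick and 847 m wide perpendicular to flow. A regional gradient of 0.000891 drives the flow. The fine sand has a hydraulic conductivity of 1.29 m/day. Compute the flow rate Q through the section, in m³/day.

Cross-sectional area A = 847 × 9.28 = 7860 m².
Hydraulic gradient i = 0.000891.
Darcy's law: Q = K · A · i = 1.290 × 7860 × 0.0008910 = 9.034 m³/day.

9.03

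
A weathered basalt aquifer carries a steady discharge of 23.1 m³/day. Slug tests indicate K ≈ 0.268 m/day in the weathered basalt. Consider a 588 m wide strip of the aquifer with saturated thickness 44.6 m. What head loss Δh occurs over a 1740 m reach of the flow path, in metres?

Cross-sectional area A = 588 × 44.6 = 26225 m².
From Q = K·A·i, i = Q / (K·A) = 23.1 / (0.2680 × 26225) = 0.003287.
Head loss Δh = i · L = 0.003287 × 1740 = 5.719 m.

5.72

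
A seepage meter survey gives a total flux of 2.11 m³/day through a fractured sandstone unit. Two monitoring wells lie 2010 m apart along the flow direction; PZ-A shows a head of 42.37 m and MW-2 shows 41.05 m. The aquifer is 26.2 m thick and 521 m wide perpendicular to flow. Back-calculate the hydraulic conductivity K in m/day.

Cross-sectional area A = 521 × 26.2 = 13650 m².
Hydraulic gradient i = (42.37 − 41.05) / 2010 = 1.32 / 2010 = 0.0006567.
From Q = K·A·i, K = Q / (A·i) = 2.11 / (13650 × 0.0006567) = 0.2354 m/day.

0.235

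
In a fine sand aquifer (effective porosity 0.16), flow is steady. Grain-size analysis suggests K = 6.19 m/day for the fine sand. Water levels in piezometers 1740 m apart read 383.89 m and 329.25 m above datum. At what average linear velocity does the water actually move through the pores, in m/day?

1.21

Hydraulic gradient i = (383.89 − 329.25) / 1740 = 54.64 / 1740 = 0.03140.
Darcy flux q = K · i = 6.190 × 0.03140 = 0.1944 m/day.
Seepage velocity v = q / n_e = 0.1944 / 0.16 = 1.215 m/day.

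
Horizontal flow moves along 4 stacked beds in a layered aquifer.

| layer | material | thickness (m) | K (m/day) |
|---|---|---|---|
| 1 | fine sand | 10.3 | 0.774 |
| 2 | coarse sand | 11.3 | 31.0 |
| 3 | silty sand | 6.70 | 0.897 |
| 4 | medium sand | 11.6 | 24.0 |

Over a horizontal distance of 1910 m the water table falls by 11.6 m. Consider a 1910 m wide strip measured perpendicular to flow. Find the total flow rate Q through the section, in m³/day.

Flow is parallel to layering, so each bed carries its own Darcy discharge and the transmissivities add.
Σ(K_i·b_i) = 0.774×10.3 + 31.0×11.3 + 0.897×6.70 + 24.0×11.6 = 642.7 m²/day.
Hydraulic gradient i = Δh / L = 11.6 / 1910 = 0.006073.
Q = Σ(K_i·b_i) · W · i = 642.7 × 1910 × 0.006073 = 7455 m³/day.

7460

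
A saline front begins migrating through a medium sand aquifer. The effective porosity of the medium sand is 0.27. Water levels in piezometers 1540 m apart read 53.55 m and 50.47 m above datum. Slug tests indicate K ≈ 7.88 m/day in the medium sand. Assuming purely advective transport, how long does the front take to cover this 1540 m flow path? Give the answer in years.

72.2

Hydraulic gradient i = (53.55 − 50.47) / 1540 = 3.08 / 1540 = 0.002000.
Darcy flux q = K · i = 7.880 × 0.002000 = 0.01576 m/day.
Seepage velocity v = q / n_e = 0.01576 / 0.27 = 0.05837 m/day.
Travel time t = L / v = 1540 / 0.05837 = 26383 days = 72.23 years.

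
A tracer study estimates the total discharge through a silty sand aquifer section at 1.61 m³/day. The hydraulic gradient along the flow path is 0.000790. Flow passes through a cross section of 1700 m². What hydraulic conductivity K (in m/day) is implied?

1.20

Hydraulic gradient i = 0.000790.
From Q = K·A·i, K = Q / (A·i) = 1.61 / (1700 × 0.0007900) = 1.199 m/day.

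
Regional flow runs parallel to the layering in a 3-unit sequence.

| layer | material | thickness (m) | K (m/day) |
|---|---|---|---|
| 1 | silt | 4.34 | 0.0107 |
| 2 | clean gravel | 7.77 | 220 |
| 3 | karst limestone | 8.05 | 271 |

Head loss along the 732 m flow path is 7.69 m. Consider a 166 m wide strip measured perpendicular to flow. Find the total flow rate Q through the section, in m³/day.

Flow is parallel to layering, so each bed carries its own Darcy discharge and the transmissivities add.
Σ(K_i·b_i) = 0.0107×4.34 + 220×7.77 + 271×8.05 = 3891 m²/day.
Hydraulic gradient i = Δh / L = 7.69 / 732 = 0.01051.
Q = Σ(K_i·b_i) · W · i = 3891 × 166 × 0.01051 = 6786 m³/day.

6790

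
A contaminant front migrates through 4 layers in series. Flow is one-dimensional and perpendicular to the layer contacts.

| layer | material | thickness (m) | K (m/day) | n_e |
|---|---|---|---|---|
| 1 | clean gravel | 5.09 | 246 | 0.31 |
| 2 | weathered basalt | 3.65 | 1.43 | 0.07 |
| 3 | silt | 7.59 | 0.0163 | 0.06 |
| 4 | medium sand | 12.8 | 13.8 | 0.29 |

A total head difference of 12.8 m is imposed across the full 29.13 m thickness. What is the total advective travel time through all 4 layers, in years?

0.602

With flow normal to the layers, continuity requires the same specific discharge q through every layer.
Σ(b_i/K_i) = 5.09/246 + 3.65/1.43 + 7.59/0.0163 + 12.8/13.8 = 469.1 d.
q = Δh / Σ(b_i/K_i) = 12.8 / 469.1 = 0.02728 m/day.
In each layer the seepage velocity is v_i = q/n_i, so the layer transit time is t_i = b_i·n_i / q:
  layer 1 (clean gravel): t_1 = 5.09 × 0.31 / 0.02728 = 57.83 d
  layer 2 (weathered basalt): t_2 = 3.65 × 0.07 / 0.02728 = 9.365 d
  layer 3 (silt): t_3 = 7.59 × 0.06 / 0.02728 = 16.69 d
  layer 4 (medium sand): t_4 = 12.8 × 0.29 / 0.02728 = 136.1 d
Total t = Σ t_i = 219.9 days = 0.6022 years.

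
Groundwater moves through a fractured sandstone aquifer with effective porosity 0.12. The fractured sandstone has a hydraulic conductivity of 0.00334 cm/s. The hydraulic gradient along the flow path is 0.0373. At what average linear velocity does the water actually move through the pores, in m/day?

0.897

Convert K: 0.00334 cm/s × 864 = 2.886 m/day.
Hydraulic gradient i = 0.0373.
Darcy flux q = K · i = 2.886 × 0.03730 = 0.1076 m/day.
Seepage velocity v = q / n_e = 0.1076 / 0.12 = 0.8970 m/day.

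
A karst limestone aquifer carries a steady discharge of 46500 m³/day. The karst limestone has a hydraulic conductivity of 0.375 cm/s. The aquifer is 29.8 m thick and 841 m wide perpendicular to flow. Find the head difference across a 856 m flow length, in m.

Convert K: 0.375 cm/s × 864 = 324.0 m/day.
Cross-sectional area A = 841 × 29.8 = 25062 m².
From Q = K·A·i, i = Q / (K·A) = 46500 / (324.0 × 25062) = 0.005727.
Head loss Δh = i · L = 0.005727 × 856 = 4.902 m.

4.90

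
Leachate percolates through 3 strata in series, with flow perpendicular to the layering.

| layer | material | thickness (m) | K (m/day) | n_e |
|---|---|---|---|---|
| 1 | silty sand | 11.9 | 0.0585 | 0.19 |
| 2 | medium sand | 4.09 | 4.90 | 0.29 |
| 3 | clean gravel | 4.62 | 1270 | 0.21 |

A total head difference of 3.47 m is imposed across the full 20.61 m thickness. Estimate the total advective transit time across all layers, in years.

With flow normal to the layers, continuity requires the same specific discharge q through every layer.
Σ(b_i/K_i) = 11.9/0.0585 + 4.09/4.90 + 4.62/1270 = 204.3 d.
q = Δh / Σ(b_i/K_i) = 3.47 / 204.3 = 0.01699 m/day.
In each layer the seepage velocity is v_i = q/n_i, so the layer transit time is t_i = b_i·n_i / q:
  layer 1 (silty sand): t_1 = 11.9 × 0.19 / 0.01699 = 133.1 d
  layer 2 (medium sand): t_2 = 4.09 × 0.29 / 0.01699 = 69.82 d
  layer 3 (clean gravel): t_3 = 4.62 × 0.21 / 0.01699 = 57.11 d
Total t = Σ t_i = 260.0 days = 0.7119 years.

0.712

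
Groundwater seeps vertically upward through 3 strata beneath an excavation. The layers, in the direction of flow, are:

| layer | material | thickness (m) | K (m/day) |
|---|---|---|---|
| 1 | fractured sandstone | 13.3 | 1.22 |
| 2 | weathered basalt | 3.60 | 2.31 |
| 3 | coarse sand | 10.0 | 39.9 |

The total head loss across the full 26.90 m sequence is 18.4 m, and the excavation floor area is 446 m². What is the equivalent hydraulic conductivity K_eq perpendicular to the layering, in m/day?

Flow is perpendicular to layering, so the layers act in series and the equivalent K is the thickness-weighted harmonic mean.
Total thickness L = 13.3 + 3.60 + 10.0 = 26.90 m.
Σ(b_i/K_i) = 13.3/1.22 + 3.60/2.31 + 10.0/39.9 = 12.71 d.
K_eq = L / Σ(b_i/K_i) = 26.90 / 12.71 = 2.116 m/day.

2.12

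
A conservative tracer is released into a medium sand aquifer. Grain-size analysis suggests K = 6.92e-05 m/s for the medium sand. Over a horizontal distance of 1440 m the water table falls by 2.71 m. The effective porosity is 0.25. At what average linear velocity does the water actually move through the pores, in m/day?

Convert K: 6.92e-05 m/s × 86400 = 5.979 m/day.
Hydraulic gradient i = Δh / L = 2.71 / 1440 = 0.001882.
Darcy flux q = K · i = 5.979 × 0.001882 = 0.01125 m/day.
Seepage velocity v = q / n_e = 0.01125 / 0.25 = 0.04501 m/day.

0.0450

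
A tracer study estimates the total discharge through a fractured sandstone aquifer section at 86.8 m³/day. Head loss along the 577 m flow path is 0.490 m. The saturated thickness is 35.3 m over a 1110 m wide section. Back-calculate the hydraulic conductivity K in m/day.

2.61

Cross-sectional area A = 1110 × 35.3 = 39183 m².
Hydraulic gradient i = Δh / L = 0.490 / 577 = 0.0008492.
From Q = K·A·i, K = Q / (A·i) = 86.8 / (39183 × 0.0008492) = 2.609 m/day.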